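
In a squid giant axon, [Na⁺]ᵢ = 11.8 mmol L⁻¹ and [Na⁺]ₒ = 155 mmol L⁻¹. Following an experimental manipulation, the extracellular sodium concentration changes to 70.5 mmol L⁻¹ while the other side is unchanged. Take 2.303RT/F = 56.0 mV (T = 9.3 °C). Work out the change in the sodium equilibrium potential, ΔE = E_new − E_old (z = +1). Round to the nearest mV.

-19 mV

E_old = (56.0/1)·log₁₀(155/11.8) = 62.63 mV
E_new = (56.0/1)·log₁₀(70.5/11.8) = 43.47 mV
ΔE = 43.47 − (62.63) = -19.16 mV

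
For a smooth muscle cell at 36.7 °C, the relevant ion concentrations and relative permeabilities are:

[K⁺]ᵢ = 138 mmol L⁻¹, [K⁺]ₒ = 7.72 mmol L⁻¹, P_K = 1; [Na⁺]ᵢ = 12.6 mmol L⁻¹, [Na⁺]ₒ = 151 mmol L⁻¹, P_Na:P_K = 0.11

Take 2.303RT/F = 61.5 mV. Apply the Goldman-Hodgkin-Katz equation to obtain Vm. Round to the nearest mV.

Vm = 61.5 · log₁₀[(Σ P·[cation]ₒ + Σ P·[anion]ᵢ) / (Σ P·[cation]ᵢ + Σ P·[anion]ₒ)]
Numerator = 1×7.72 + 0.11×151 = 24.33
Denominator = 1×138 + 0.11×12.6 = 139.4
Vm = 61.5 · log₁₀(0.17455) = 61.5 × (-0.7581) = -46.62 mV

-47 mV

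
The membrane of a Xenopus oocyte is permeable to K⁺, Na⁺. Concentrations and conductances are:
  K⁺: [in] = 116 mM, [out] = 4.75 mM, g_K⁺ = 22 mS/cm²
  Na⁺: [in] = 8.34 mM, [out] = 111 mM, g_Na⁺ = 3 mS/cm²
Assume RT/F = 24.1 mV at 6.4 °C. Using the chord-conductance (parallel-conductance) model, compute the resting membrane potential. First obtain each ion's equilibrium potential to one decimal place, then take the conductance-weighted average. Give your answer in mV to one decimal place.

-60.3 mV

E_K⁺ = (24.1/1)·ln(4.75/116) = -77.0 mV
E_Na⁺ = (24.1/1)·ln(111/8.34) = 62.4 mV
Vm = (Σ gᵢEᵢ)/(Σ gᵢ) = (22·-77.0 + 3·62.4) / (22 + 3)
= -1506.80 / 25 = -60.27 mV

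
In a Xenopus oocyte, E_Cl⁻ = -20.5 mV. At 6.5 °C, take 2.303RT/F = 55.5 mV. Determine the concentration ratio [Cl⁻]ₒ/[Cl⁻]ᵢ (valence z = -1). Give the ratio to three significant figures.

2.34

log₁₀([out]/[in]) = E·z/(55.5) = -20.5 × -1 / 55.5 = 0.3694
[out]/[in] = 10^(0.3694) = 2.341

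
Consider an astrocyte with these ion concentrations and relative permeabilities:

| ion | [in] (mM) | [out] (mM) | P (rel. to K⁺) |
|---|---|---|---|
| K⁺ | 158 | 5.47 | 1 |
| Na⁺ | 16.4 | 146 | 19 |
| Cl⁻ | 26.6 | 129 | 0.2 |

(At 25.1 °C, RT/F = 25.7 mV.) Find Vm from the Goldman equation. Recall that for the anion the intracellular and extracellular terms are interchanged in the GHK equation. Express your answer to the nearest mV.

44 mV

Vm = 25.7 · ln[(Σ P·[cation]ₒ + Σ P·[anion]ᵢ) / (Σ P·[cation]ᵢ + Σ P·[anion]ₒ)]
Numerator = 1×5.47 + 19×146 + 0.2×26.6 = 2785
Denominator = 1×158 + 19×16.4 + 0.2×129 = 495.4
Vm = 25.7 · ln(5.6213) = 25.7 × (1.7266) = 44.37 mV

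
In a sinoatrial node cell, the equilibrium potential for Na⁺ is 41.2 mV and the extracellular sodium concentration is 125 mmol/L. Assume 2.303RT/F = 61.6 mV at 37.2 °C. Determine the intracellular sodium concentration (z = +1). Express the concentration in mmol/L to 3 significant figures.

26.8 mmol/L

Nernst: E = (61.6/1) · log₁₀([out]/[in]), so log₁₀([out]/[in]) = 41.2 × 1 / 61.6 = 0.6688.
[out]/[in] = 10^(0.6688) = 4.665.
[in] = 125 / 4.665 = 26.8 mmol/L.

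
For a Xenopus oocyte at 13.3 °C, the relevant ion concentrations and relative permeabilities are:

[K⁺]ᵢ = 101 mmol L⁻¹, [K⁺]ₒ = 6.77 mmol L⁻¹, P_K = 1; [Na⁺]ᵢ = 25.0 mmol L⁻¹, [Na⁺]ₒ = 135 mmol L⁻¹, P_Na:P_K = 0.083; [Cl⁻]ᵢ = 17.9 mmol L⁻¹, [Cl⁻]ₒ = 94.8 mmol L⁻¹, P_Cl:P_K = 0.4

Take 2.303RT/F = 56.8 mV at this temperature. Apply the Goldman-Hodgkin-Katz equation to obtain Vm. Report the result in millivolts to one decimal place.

-42.5 mV

Vm = 56.8 · log₁₀[(Σ P·[cation]ₒ + Σ P·[anion]ᵢ) / (Σ P·[cation]ᵢ + Σ P·[anion]ₒ)]
Numerator = 1×6.77 + 0.083×135 + 0.4×17.9 = 25.14
Denominator = 1×101 + 0.083×25.0 + 0.4×94.8 = 141
Vm = 56.8 · log₁₀(0.17827) = 56.8 × (-0.7489) = -42.54 mV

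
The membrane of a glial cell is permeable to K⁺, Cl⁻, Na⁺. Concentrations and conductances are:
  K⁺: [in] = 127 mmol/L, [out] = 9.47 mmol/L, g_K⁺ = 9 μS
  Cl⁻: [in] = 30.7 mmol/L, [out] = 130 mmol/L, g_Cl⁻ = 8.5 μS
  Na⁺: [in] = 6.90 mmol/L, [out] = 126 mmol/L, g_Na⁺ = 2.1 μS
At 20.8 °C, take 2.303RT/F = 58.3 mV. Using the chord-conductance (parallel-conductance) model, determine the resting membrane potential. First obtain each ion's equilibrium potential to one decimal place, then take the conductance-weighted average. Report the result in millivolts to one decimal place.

-38.1 mV

E_K⁺ = (58.3/1)·log₁₀(9.47/127) = -65.7 mV
E_Cl⁻ = (58.3/-1)·log₁₀(130/30.7) = -36.5 mV
E_Na⁺ = (58.3/1)·log₁₀(126/6.90) = 73.5 mV
Vm = (Σ gᵢEᵢ)/(Σ gᵢ) = (9·-65.7 + 8.5·-36.5 + 2.1·73.5) / (9 + 8.5 + 2.1)
= -747.20 / 19.6 = -38.12 mV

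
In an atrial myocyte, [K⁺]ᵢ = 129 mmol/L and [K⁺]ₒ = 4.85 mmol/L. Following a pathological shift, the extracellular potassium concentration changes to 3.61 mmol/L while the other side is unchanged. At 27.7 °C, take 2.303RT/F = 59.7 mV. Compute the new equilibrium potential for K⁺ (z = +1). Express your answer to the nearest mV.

After the shift: [K⁺]_out = 3.61, [K⁺]_in = 129 mmol/L.
E_new = (59.7/1)·log₁₀(3.61/129) = 59.70 · (-1.5531) = -92.72 mV

-93 mV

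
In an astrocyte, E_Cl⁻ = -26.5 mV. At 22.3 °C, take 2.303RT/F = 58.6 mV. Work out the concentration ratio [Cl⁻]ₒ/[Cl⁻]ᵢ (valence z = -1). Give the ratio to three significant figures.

2.83

log₁₀([out]/[in]) = E·z/(58.6) = -26.5 × -1 / 58.6 = 0.4522
[out]/[in] = 10^(0.4522) = 2.833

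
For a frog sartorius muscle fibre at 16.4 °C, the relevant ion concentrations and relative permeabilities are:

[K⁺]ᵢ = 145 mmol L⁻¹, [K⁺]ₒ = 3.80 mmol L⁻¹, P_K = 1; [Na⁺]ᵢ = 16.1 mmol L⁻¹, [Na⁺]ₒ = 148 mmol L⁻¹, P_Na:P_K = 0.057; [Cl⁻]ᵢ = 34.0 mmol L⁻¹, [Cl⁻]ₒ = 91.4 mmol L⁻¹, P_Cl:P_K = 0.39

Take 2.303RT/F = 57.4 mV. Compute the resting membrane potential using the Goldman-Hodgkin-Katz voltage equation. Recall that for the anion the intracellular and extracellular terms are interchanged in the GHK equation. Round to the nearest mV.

Vm = 57.4 · log₁₀[(Σ P·[cation]ₒ + Σ P·[anion]ᵢ) / (Σ P·[cation]ᵢ + Σ P·[anion]ₒ)]
Numerator = 1×3.80 + 0.057×148 + 0.39×34.0 = 25.5
Denominator = 1×145 + 0.057×16.1 + 0.39×91.4 = 181.6
Vm = 57.4 · log₁₀(0.14042) = 57.4 × (-0.8526) = -48.94 mV

-49 mV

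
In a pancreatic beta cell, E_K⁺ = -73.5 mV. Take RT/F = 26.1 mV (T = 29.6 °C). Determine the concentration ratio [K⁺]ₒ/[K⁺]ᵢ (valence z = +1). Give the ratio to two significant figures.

0.060

ln([out]/[in]) = E·z/(26.1) = -73.5 × 1 / 26.1 = -2.8161
[out]/[in] = e^(-2.8161) = 0.05984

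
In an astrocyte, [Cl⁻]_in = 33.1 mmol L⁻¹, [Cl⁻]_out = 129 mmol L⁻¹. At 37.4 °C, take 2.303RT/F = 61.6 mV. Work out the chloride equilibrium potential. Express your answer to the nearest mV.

E = (61.6/z) · log₁₀([Cl⁻]_out/[Cl⁻]_in) with z = -1.
For an anion, dividing by z = -1 reverses the sign.
= (61.6/-1) · log₁₀(129/33.1) = -61.60 · log₁₀(3.897)
= -61.60 · (0.5908) = -36.39 mV

-36 mV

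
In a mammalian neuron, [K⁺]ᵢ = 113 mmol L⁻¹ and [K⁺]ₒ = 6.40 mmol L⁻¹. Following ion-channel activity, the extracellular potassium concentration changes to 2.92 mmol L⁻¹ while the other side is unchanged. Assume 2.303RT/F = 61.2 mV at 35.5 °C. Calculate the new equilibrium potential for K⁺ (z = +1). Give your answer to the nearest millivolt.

-97 mV

After the shift: [K⁺]_out = 2.92, [K⁺]_in = 113 mmol L⁻¹.
E_new = (61.2/1)·log₁₀(2.92/113) = 61.20 · (-1.5877) = -97.17 mV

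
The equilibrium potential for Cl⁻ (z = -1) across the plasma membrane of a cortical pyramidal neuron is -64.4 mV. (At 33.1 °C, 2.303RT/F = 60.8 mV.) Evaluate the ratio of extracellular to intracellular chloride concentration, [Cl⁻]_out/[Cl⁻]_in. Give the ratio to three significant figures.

11.5

log₁₀([out]/[in]) = E·z/(60.8) = -64.4 × -1 / 60.8 = 1.0592
[out]/[in] = 10^(1.0592) = 11.46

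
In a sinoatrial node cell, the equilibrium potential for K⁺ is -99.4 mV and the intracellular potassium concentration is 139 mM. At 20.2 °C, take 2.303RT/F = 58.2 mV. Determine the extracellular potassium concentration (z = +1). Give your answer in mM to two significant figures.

2.7 mM

Nernst: E = (58.2/1) · log₁₀([out]/[in]), so log₁₀([out]/[in]) = -99.4 × 1 / 58.2 = -1.7079.
[out]/[in] = 10^(-1.7079) = 0.01959.
[out] = 0.01959 × 139 = 2.723 mM.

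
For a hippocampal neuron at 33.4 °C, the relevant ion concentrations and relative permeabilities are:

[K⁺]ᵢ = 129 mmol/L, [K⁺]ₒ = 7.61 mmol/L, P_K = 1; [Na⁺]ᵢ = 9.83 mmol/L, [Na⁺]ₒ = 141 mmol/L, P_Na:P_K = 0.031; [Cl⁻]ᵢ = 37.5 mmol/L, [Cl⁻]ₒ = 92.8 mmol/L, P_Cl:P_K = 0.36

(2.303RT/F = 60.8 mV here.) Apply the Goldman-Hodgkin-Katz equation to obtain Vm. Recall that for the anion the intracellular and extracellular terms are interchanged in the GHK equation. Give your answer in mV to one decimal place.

Vm = 60.8 · log₁₀[(Σ P·[cation]ₒ + Σ P·[anion]ᵢ) / (Σ P·[cation]ᵢ + Σ P·[anion]ₒ)]
Numerator = 1×7.61 + 0.031×141 + 0.36×37.5 = 25.48
Denominator = 1×129 + 0.031×9.83 + 0.36×92.8 = 162.7
Vm = 60.8 · log₁₀(0.1566) = 60.8 × (-0.8052) = -48.96 mV

-49.0 mV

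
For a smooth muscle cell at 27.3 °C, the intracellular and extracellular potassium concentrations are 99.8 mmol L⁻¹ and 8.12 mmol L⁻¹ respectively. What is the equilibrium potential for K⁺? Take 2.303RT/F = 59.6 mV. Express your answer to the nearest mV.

E = (59.6/z) · log₁₀([K⁺]_out/[K⁺]_in) with z = +1.
= (59.6/1) · log₁₀(8.12/99.8) = 59.60 · log₁₀(0.08136)
= 59.60 · (-1.0896) = -64.94 mV

-65 mV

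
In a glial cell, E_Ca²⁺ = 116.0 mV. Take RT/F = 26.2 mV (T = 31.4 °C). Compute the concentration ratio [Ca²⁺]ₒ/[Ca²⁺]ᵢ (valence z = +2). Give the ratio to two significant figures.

7000

ln([out]/[in]) = E·z/(26.2) = 116.0 × 2 / 26.2 = 8.8550
[out]/[in] = e^(8.8550) = 7009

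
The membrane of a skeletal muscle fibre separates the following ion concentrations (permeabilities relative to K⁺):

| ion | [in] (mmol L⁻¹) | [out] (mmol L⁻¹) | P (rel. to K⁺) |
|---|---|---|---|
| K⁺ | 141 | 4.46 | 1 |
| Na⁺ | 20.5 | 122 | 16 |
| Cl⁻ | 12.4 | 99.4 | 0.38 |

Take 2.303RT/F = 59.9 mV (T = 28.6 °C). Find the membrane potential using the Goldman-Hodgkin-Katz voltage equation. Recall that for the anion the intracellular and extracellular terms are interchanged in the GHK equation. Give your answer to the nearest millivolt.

Vm = 59.9 · log₁₀[(Σ P·[cation]ₒ + Σ P·[anion]ᵢ) / (Σ P·[cation]ᵢ + Σ P·[anion]ₒ)]
Numerator = 1×4.46 + 16×122 + 0.38×12.4 = 1961
Denominator = 1×141 + 16×20.5 + 0.38×99.4 = 506.8
Vm = 59.9 · log₁₀(3.8699) = 59.9 × (0.5877) = 35.20 mV

35 mV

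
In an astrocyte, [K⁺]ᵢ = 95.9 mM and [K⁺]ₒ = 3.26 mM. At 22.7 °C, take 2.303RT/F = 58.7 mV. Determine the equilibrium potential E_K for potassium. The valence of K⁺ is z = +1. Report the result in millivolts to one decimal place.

E = (58.7/z) · log₁₀([K⁺]_out/[K⁺]_in) with z = +1.
= (58.7/1) · log₁₀(3.26/95.9) = 58.70 · log₁₀(0.03399)
= 58.70 · (-1.4686) = -86.21 mV

-86.2 mV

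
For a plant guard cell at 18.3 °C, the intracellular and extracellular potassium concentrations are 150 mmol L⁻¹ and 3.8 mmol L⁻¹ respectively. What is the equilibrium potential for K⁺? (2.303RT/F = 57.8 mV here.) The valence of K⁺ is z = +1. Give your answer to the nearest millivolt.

E = (57.8/z) · log₁₀([K⁺]_out/[K⁺]_in) with z = +1.
= (57.8/1) · log₁₀(3.8/150) = 57.80 · log₁₀(0.02533)
= 57.80 · (-1.5963) = -92.27 mV

-92 mV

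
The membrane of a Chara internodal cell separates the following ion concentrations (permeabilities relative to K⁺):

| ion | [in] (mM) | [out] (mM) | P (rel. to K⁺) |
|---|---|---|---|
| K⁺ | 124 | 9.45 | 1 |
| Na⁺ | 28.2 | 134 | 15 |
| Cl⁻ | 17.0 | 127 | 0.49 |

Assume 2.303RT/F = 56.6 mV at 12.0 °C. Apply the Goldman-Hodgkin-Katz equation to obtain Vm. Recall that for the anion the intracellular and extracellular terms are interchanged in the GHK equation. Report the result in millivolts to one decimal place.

29.6 mV

Vm = 56.6 · log₁₀[(Σ P·[cation]ₒ + Σ P·[anion]ᵢ) / (Σ P·[cation]ᵢ + Σ P·[anion]ₒ)]
Numerator = 1×9.45 + 15×134 + 0.49×17.0 = 2028
Denominator = 1×124 + 15×28.2 + 0.49×127 = 609.2
Vm = 56.6 · log₁₀(3.3284) = 56.6 × (0.5222) = 29.56 mV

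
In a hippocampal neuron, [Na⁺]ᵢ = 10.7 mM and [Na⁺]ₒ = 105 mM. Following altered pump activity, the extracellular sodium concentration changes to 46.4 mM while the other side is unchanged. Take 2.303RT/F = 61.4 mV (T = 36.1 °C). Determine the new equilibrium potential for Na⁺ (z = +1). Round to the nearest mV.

39 mV

After the shift: [Na⁺]_out = 46.4, [Na⁺]_in = 10.7 mM.
E_new = (61.4/1)·log₁₀(46.4/10.7) = 61.40 · (0.6371) = 39.12 mV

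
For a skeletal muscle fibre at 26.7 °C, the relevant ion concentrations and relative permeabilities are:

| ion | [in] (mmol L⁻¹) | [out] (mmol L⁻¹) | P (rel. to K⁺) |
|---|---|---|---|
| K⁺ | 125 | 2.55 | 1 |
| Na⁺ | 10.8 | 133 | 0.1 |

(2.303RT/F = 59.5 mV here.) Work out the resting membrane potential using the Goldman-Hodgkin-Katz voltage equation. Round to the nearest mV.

Vm = 59.5 · log₁₀[(Σ P·[cation]ₒ + Σ P·[anion]ᵢ) / (Σ P·[cation]ᵢ + Σ P·[anion]ₒ)]
Numerator = 1×2.55 + 0.1×133 = 15.85
Denominator = 1×125 + 0.1×10.8 = 126.1
Vm = 59.5 · log₁₀(0.12571) = 59.5 × (-0.9006) = -53.59 mV

-54 mV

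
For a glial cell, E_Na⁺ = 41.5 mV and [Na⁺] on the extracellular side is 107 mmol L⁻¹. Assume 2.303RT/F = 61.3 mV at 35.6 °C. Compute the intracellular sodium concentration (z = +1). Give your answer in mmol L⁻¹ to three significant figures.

22.5 mmol L⁻¹

Nernst: E = (61.3/1) · log₁₀([out]/[in]), so log₁₀([out]/[in]) = 41.5 × 1 / 61.3 = 0.6770.
[out]/[in] = 10^(0.6770) = 4.753.
[in] = 107 / 4.753 = 22.51 mmol L⁻¹.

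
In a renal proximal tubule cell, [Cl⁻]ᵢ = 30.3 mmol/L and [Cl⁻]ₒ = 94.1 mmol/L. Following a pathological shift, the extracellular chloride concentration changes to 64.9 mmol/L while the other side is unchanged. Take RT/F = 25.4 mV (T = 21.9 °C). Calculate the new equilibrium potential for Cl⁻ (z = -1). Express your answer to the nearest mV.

After the shift: [Cl⁻]_out = 64.9, [Cl⁻]_in = 30.3 mmol/L.
E_new = (25.4/-1)·ln(64.9/30.3) = -25.40 · (0.7617) = -19.35 mV

-19 mV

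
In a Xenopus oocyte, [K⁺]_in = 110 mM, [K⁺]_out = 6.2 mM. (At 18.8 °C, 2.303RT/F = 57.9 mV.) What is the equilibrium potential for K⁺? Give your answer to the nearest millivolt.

E = (57.9/z) · log₁₀([K⁺]_out/[K⁺]_in) with z = +1.
= (57.9/1) · log₁₀(6.2/110) = 57.90 · log₁₀(0.05636)
= 57.90 · (-1.2490) = -72.32 mV

-72 mV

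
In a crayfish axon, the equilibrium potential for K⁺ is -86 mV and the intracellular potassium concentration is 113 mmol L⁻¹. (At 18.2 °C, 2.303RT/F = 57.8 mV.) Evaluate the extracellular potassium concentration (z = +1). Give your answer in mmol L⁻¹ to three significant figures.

Nernst: E = (57.8/1) · log₁₀([out]/[in]), so log₁₀([out]/[in]) = -86.0 × 1 / 57.8 = -1.4879.
[out]/[in] = 10^(-1.4879) = 0.03252.
[out] = 0.03252 × 113 = 3.674 mmol L⁻¹.

3.67 mmol L⁻¹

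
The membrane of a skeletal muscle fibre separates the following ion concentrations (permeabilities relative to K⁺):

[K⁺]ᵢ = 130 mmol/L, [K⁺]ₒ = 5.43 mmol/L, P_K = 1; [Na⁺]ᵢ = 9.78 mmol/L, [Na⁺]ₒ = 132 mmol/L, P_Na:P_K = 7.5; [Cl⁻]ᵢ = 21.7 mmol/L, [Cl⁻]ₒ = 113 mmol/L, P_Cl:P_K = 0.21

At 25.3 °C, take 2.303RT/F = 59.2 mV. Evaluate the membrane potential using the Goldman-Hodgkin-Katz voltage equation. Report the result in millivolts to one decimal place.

Vm = 59.2 · log₁₀[(Σ P·[cation]ₒ + Σ P·[anion]ᵢ) / (Σ P·[cation]ᵢ + Σ P·[anion]ₒ)]
Numerator = 1×5.43 + 7.5×132 + 0.21×21.7 = 1000
Denominator = 1×130 + 7.5×9.78 + 0.21×113 = 227.1
Vm = 59.2 · log₁₀(4.4037) = 59.2 × (0.6438) = 38.11 mV

38.1 mV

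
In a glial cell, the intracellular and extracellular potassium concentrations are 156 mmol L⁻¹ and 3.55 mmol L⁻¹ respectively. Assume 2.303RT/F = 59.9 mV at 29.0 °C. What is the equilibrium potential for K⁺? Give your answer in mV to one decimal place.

E = (59.9/z) · log₁₀([K⁺]_out/[K⁺]_in) with z = +1.
= (59.9/1) · log₁₀(3.55/156) = 59.90 · log₁₀(0.02276)
= 59.90 · (-1.6429) = -98.41 mV

-98.4 mV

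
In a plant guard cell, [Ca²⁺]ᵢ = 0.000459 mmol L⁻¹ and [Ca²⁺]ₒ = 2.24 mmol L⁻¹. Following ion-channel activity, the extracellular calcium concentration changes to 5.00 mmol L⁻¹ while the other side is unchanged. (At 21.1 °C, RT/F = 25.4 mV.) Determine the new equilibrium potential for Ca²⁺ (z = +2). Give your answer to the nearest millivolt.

118 mV

After the shift: [Ca²⁺]_out = 5.00, [Ca²⁺]_in = 0.000459 mmol L⁻¹.
E_new = (25.4/2)·ln(5.00/0.000459) = 12.70 · (9.2959) = 118.06 mV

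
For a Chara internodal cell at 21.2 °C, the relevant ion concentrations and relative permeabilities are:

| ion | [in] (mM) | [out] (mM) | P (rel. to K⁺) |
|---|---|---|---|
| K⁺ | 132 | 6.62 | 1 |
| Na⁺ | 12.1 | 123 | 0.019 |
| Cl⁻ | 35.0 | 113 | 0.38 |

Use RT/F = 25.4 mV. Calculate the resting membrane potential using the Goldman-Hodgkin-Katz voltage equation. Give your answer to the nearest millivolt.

Vm = 25.4 · ln[(Σ P·[cation]ₒ + Σ P·[anion]ᵢ) / (Σ P·[cation]ᵢ + Σ P·[anion]ₒ)]
Numerator = 1×6.62 + 0.019×123 + 0.38×35.0 = 22.26
Denominator = 1×132 + 0.019×12.1 + 0.38×113 = 175.2
Vm = 25.4 · ln(0.12706) = 25.4 × (-2.0631) = -52.40 mV

-52 mV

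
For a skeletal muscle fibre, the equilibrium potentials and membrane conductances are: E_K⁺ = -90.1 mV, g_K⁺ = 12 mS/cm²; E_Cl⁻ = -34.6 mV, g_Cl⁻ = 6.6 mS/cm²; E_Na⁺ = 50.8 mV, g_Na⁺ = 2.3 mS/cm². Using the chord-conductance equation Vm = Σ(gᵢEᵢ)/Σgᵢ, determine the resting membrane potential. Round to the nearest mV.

Σ gᵢEᵢ = 12·(-90.1) + 6.6·(-34.6) + 2.3·(50.8) = -1192.72
Σ gᵢ = 12 + 6.6 + 2.3 = 20.9
Vm = -1192.72 / 20.9 = -57.07 mV

-57 mV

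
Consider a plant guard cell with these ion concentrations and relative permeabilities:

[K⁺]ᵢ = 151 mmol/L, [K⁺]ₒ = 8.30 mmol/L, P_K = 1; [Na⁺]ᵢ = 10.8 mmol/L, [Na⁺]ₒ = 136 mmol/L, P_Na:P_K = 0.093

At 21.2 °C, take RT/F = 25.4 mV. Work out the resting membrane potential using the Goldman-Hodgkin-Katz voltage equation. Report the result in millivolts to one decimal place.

-50.3 mV

Vm = 25.4 · ln[(Σ P·[cation]ₒ + Σ P·[anion]ᵢ) / (Σ P·[cation]ᵢ + Σ P·[anion]ₒ)]
Numerator = 1×8.30 + 0.093×136 = 20.95
Denominator = 1×151 + 0.093×10.8 = 152
Vm = 25.4 · ln(0.13781) = 25.4 × (-1.9819) = -50.34 mV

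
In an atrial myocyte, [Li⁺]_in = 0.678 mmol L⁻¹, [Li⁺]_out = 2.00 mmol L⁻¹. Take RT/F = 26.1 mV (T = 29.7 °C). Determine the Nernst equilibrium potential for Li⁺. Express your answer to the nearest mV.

28 mV

E = (26.1/z) · ln([Li⁺]_out/[Li⁺]_in) with z = +1.
= (26.1/1) · ln(2.00/0.678) = 26.10 · ln(2.95)
= 26.10 · (1.0818) = 28.23 mV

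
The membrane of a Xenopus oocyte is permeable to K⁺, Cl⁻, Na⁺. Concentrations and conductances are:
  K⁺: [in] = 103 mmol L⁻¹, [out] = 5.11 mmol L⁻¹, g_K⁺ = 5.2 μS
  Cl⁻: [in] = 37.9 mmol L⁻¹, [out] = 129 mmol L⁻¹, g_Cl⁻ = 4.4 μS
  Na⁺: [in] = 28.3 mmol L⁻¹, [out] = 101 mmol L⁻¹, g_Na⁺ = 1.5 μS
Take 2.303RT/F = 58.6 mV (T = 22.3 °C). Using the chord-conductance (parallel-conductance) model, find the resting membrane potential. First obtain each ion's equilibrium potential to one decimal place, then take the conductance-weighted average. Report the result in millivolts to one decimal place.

E_K⁺ = (58.6/1)·log₁₀(5.11/103) = -76.4 mV
E_Cl⁻ = (58.6/-1)·log₁₀(129/37.9) = -31.2 mV
E_Na⁺ = (58.6/1)·log₁₀(101/28.3) = 32.4 mV
Vm = (Σ gᵢEᵢ)/(Σ gᵢ) = (5.2·-76.4 + 4.4·-31.2 + 1.5·32.4) / (5.2 + 4.4 + 1.5)
= -485.96 / 11.1 = -43.78 mV

-43.8 mV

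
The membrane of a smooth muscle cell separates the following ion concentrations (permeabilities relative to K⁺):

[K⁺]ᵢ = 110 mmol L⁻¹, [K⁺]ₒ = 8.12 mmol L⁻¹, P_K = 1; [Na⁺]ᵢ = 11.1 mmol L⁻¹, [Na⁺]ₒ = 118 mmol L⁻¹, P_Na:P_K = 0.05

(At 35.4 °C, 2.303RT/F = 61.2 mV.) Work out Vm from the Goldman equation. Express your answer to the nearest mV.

Vm = 61.2 · log₁₀[(Σ P·[cation]ₒ + Σ P·[anion]ᵢ) / (Σ P·[cation]ᵢ + Σ P·[anion]ₒ)]
Numerator = 1×8.12 + 0.05×118 = 14.02
Denominator = 1×110 + 0.05×11.1 = 110.6
Vm = 61.2 · log₁₀(0.12681) = 61.2 × (-0.8968) = -54.89 mV

-55 mV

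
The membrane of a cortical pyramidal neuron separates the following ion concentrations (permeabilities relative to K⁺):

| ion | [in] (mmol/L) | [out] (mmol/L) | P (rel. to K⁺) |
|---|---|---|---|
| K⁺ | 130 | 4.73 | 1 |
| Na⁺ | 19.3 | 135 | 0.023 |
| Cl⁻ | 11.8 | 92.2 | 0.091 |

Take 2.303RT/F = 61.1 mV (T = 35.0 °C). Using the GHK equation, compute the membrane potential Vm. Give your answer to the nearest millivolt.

Vm = 61.1 · log₁₀[(Σ P·[cation]ₒ + Σ P·[anion]ᵢ) / (Σ P·[cation]ᵢ + Σ P·[anion]ₒ)]
Numerator = 1×4.73 + 0.023×135 + 0.091×11.8 = 8.909
Denominator = 1×130 + 0.023×19.3 + 0.091×92.2 = 138.8
Vm = 61.1 · log₁₀(0.064169) = 61.1 × (-1.1927) = -72.87 mV

-73 mV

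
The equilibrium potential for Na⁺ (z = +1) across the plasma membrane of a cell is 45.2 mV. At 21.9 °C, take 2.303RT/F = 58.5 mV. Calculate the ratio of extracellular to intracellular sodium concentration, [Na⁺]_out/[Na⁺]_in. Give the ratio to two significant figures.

log₁₀([out]/[in]) = E·z/(58.5) = 45.2 × 1 / 58.5 = 0.7726
[out]/[in] = 10^(0.7726) = 5.924

5.9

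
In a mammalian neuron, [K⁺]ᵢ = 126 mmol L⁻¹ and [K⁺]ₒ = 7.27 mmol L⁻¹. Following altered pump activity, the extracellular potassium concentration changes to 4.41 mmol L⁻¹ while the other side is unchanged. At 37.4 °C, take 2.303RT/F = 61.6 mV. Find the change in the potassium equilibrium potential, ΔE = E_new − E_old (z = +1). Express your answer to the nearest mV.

E_old = (61.6/1)·log₁₀(7.27/126) = -76.31 mV
E_new = (61.6/1)·log₁₀(4.41/126) = -89.69 mV
ΔE = -89.69 − (-76.31) = -13.37 mV

-13 mV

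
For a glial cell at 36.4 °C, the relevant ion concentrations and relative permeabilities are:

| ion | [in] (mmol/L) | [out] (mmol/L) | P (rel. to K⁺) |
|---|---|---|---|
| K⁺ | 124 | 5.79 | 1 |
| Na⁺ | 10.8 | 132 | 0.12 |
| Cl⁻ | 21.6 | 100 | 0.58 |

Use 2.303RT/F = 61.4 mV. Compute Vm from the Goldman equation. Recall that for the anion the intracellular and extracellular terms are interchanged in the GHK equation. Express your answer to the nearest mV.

-45 mV

Vm = 61.4 · log₁₀[(Σ P·[cation]ₒ + Σ P·[anion]ᵢ) / (Σ P·[cation]ᵢ + Σ P·[anion]ₒ)]
Numerator = 1×5.79 + 0.12×132 + 0.58×21.6 = 34.16
Denominator = 1×124 + 0.12×10.8 + 0.58×100 = 183.3
Vm = 61.4 · log₁₀(0.18635) = 61.4 × (-0.7297) = -44.80 mV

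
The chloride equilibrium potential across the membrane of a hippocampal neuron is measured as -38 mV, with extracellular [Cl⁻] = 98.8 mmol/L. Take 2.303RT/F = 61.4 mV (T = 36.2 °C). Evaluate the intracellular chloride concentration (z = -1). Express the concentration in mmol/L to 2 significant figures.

24 mmol/L

Nernst: E = (61.4/-1) · log₁₀([out]/[in]), so log₁₀([out]/[in]) = -38.0 × -1 / 61.4 = 0.6189.
[out]/[in] = 10^(0.6189) = 4.158.
[in] = 98.8 / 4.158 = 23.76 mmol/L.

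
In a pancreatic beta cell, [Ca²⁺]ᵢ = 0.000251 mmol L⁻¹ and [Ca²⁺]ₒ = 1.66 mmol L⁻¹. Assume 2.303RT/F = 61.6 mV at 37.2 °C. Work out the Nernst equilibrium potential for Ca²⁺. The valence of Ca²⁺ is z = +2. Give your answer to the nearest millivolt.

118 mV

E = (61.6/z) · log₁₀([Ca²⁺]_out/[Ca²⁺]_in) with z = +2.
= (61.6/2) · log₁₀(1.66/0.000251) = 30.80 · log₁₀(6614)
= 30.80 · (3.8204) = 117.67 mV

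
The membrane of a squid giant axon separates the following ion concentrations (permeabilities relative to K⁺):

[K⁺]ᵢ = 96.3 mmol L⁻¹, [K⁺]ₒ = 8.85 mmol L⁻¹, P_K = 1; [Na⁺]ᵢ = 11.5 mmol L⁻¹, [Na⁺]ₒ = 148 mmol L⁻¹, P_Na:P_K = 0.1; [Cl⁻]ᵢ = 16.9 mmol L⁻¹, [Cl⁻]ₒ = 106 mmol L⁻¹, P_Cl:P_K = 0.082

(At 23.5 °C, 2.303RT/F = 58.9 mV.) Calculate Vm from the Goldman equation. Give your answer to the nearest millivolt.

-37 mV

Vm = 58.9 · log₁₀[(Σ P·[cation]ₒ + Σ P·[anion]ᵢ) / (Σ P·[cation]ᵢ + Σ P·[anion]ₒ)]
Numerator = 1×8.85 + 0.1×148 + 0.082×16.9 = 25.04
Denominator = 1×96.3 + 0.1×11.5 + 0.082×106 = 106.1
Vm = 58.9 · log₁₀(0.23587) = 58.9 × (-0.6273) = -36.95 mV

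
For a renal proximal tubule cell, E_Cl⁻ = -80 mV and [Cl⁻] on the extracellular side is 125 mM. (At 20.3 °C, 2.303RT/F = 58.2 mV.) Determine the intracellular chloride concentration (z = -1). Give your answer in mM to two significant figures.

5.3 mM

Nernst: E = (58.2/-1) · log₁₀([out]/[in]), so log₁₀([out]/[in]) = -80.0 × -1 / 58.2 = 1.3746.
[out]/[in] = 10^(1.3746) = 23.69.
[in] = 125 / 23.69 = 5.276 mM.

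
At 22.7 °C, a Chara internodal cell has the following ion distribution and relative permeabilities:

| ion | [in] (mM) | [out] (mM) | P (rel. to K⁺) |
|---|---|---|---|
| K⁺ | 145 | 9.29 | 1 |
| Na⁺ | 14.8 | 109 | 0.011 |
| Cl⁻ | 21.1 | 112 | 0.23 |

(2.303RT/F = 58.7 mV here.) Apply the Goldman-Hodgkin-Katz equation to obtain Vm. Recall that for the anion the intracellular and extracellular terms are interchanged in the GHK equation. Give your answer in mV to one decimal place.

Vm = 58.7 · log₁₀[(Σ P·[cation]ₒ + Σ P·[anion]ᵢ) / (Σ P·[cation]ᵢ + Σ P·[anion]ₒ)]
Numerator = 1×9.29 + 0.011×109 + 0.23×21.1 = 15.34
Denominator = 1×145 + 0.011×14.8 + 0.23×112 = 170.9
Vm = 58.7 · log₁₀(0.08976) = 58.7 × (-1.0469) = -61.45 mV

-61.5 mV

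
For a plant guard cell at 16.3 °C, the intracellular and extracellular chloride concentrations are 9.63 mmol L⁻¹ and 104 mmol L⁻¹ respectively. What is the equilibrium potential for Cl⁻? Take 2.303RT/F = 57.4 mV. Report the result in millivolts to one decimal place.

-59.3 mV

E = (57.4/z) · log₁₀([Cl⁻]_out/[Cl⁻]_in) with z = -1.
For an anion, dividing by z = -1 reverses the sign.
= (57.4/-1) · log₁₀(104/9.63) = -57.40 · log₁₀(10.8)
= -57.40 · (1.0334) = -59.32 mV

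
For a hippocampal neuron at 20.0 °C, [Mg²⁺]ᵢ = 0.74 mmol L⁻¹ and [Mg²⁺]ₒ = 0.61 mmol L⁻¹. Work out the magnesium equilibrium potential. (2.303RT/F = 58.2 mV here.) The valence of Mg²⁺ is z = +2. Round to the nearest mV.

-2 mV

E = (58.2/z) · log₁₀([Mg²⁺]_out/[Mg²⁺]_in) with z = +2.
= (58.2/2) · log₁₀(0.61/0.74) = 29.10 · log₁₀(0.8243)
= 29.10 · (-0.0839) = -2.44 mV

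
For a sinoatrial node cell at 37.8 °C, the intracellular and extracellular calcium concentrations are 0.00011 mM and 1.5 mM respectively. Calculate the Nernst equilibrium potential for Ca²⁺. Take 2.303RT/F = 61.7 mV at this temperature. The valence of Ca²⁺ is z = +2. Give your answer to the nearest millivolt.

E = (61.7/z) · log₁₀([Ca²⁺]_out/[Ca²⁺]_in) with z = +2.
= (61.7/2) · log₁₀(1.5/0.00011) = 30.85 · log₁₀(1.364e+04)
= 30.85 · (4.1347) = 127.56 mV

128 mV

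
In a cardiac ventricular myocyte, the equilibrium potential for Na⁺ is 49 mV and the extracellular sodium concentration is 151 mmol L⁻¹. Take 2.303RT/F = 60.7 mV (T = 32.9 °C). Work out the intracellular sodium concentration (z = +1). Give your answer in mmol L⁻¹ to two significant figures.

Nernst: E = (60.7/1) · log₁₀([out]/[in]), so log₁₀([out]/[in]) = 49.0 × 1 / 60.7 = 0.8072.
[out]/[in] = 10^(0.8072) = 6.416.
[in] = 151 / 6.416 = 23.54 mmol L⁻¹.

24 mmol L⁻¹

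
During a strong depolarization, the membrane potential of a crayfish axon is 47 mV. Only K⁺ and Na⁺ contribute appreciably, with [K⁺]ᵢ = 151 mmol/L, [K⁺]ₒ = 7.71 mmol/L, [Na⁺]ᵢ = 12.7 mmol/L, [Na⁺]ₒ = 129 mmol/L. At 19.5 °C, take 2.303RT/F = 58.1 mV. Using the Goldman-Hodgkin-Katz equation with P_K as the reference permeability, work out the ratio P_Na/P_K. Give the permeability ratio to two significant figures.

Let α = P_Na/P_K. GHK: Vm = 58.1·log₁₀[(Kₒ + α·Naₒ)/(Kᵢ + α·Naᵢ)].
10^(Vm/58.1) = 10^(47.0/58.1) = 6.441
So 6.441·(Kᵢ + α·Naᵢ) = Kₒ + α·Naₒ → α = (6.441·151.0 − 7.71) / (129.0 − 6.441·12.7)
α = (972.6 − 7.71) / (129.0 − 81.8) = 964.9/47.2 = 20.44

20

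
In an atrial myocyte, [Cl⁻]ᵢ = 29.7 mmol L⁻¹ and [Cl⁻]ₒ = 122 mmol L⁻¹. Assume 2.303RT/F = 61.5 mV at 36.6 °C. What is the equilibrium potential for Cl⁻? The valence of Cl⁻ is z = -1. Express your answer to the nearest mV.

-38 mV

E = (61.5/z) · log₁₀([Cl⁻]_out/[Cl⁻]_in) with z = -1.
For an anion, dividing by z = -1 reverses the sign.
= (61.5/-1) · log₁₀(122/29.7) = -61.50 · log₁₀(4.108)
= -61.50 · (0.6136) = -37.74 mV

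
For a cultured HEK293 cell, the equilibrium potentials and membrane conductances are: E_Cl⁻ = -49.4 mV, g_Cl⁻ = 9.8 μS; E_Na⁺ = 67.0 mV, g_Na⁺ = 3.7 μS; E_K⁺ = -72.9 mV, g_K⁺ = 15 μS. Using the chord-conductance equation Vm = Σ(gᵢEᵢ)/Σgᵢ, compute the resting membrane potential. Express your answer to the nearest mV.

-47 mV

Σ gᵢEᵢ = 9.8·(-49.4) + 3.7·(67.0) + 15·(-72.9) = -1329.72
Σ gᵢ = 9.8 + 3.7 + 15 = 28.5
Vm = -1329.72 / 28.5 = -46.66 mV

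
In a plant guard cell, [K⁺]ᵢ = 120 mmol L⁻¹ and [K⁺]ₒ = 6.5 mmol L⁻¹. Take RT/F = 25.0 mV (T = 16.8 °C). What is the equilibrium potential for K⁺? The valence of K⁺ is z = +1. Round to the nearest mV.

E = (25.0/z) · ln([K⁺]_out/[K⁺]_in) with z = +1.
= (25.0/1) · ln(6.5/120) = 25.00 · ln(0.05417)
= 25.00 · (-2.9157) = -72.89 mV

-73 mV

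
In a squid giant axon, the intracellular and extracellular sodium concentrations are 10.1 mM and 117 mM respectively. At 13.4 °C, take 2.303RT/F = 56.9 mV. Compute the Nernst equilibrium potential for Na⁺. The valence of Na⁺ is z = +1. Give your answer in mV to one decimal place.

E = (56.9/z) · log₁₀([Na⁺]_out/[Na⁺]_in) with z = +1.
= (56.9/1) · log₁₀(117/10.1) = 56.90 · log₁₀(11.58)
= 56.90 · (1.0639) = 60.53 mV

60.5 mV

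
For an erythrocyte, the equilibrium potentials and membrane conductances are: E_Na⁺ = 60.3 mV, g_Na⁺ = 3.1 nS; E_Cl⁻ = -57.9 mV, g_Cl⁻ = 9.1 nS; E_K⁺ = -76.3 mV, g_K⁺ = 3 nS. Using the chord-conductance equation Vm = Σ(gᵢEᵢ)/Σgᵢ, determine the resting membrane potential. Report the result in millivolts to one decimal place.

Σ gᵢEᵢ = 3.1·(60.3) + 9.1·(-57.9) + 3·(-76.3) = -568.86
Σ gᵢ = 3.1 + 9.1 + 3 = 15.2
Vm = -568.86 / 15.2 = -37.42 mV

-37.4 mV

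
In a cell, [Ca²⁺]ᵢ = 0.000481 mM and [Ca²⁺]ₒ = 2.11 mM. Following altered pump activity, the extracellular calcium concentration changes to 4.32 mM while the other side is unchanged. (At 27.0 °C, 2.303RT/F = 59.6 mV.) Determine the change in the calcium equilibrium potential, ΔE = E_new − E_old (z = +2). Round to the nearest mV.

9 mV

E_old = (59.6/2)·log₁₀(2.11/0.000481) = 108.54 mV
E_new = (59.6/2)·log₁₀(4.32/0.000481) = 117.81 mV
ΔE = 117.81 − (108.54) = 9.27 mV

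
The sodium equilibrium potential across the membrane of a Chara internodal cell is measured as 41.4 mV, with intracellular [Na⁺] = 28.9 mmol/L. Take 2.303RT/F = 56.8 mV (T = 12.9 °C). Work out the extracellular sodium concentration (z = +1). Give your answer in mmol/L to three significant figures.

155 mmol/L

Nernst: E = (56.8/1) · log₁₀([out]/[in]), so log₁₀([out]/[in]) = 41.4 × 1 / 56.8 = 0.7289.
[out]/[in] = 10^(0.7289) = 5.356.
[out] = 5.356 × 28.9 = 154.8 mmol/L.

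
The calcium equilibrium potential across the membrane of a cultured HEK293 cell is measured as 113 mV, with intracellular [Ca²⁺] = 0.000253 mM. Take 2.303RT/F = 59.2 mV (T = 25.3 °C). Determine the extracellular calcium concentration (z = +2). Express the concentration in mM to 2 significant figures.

Nernst: E = (59.2/2) · log₁₀([out]/[in]), so log₁₀([out]/[in]) = 113.0 × 2 / 59.2 = 3.8176.
[out]/[in] = 10^(3.8176) = 6570.
[out] = 6570 × 0.000253 = 1.662 mM.

1.7 mM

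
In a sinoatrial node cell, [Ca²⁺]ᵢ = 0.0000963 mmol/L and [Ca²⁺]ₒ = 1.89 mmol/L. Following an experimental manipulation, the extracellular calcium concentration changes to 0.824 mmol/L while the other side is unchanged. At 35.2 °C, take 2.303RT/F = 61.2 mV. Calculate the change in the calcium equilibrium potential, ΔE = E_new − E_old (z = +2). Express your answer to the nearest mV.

E_old = (61.2/2)·log₁₀(1.89/0.0000963) = 131.36 mV
E_new = (61.2/2)·log₁₀(0.824/0.0000963) = 120.33 mV
ΔE = 120.33 − (131.36) = -11.03 mV

-11 mV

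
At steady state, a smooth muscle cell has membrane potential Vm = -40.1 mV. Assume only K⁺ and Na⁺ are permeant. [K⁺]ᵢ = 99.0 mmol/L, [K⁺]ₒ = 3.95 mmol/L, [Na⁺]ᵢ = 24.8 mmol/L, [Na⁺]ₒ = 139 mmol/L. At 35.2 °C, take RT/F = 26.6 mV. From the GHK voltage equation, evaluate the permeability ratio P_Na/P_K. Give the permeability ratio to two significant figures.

Let α = P_Na/P_K. GHK: Vm = 26.6·ln[(Kₒ + α·Naₒ)/(Kᵢ + α·Naᵢ)].
e^(Vm/26.6) = e^(-40.1/26.6) = 0.22146
So 0.22146·(Kᵢ + α·Naᵢ) = Kₒ + α·Naₒ → α = (0.22146·99.0 − 3.95) / (139.0 − 0.22146·24.8)
α = (21.92 − 3.95) / (139.0 − 5.492) = 17.97/133.5 = 0.1346

0.13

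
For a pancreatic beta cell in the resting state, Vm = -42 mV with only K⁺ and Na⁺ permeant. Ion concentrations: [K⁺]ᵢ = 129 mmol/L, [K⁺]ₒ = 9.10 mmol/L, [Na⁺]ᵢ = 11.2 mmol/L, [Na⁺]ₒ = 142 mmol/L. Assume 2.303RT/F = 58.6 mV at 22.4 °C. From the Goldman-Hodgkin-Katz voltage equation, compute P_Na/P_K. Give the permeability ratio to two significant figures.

Let α = P_Na/P_K. GHK: Vm = 58.6·log₁₀[(Kₒ + α·Naₒ)/(Kᵢ + α·Naᵢ)].
10^(Vm/58.6) = 10^(-42.0/58.6) = 0.19199
So 0.19199·(Kᵢ + α·Naᵢ) = Kₒ + α·Naₒ → α = (0.19199·129.0 − 9.1) / (142.0 − 0.19199·11.2)
α = (24.77 − 9.1) / (142.0 − 2.15) = 15.67/139.8 = 0.112

0.11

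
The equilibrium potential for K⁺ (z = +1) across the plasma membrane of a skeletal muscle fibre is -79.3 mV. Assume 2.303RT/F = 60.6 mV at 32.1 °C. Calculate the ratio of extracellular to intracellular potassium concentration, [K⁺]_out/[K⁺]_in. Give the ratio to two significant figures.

0.049

log₁₀([out]/[in]) = E·z/(60.6) = -79.3 × 1 / 60.6 = -1.3086
[out]/[in] = 10^(-1.3086) = 0.04914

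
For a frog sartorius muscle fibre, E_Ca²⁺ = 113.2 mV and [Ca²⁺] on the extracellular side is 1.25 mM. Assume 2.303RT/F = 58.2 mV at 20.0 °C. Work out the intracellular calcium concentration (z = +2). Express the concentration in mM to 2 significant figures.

0.00016 mM

Nernst: E = (58.2/2) · log₁₀([out]/[in]), so log₁₀([out]/[in]) = 113.2 × 2 / 58.2 = 3.8900.
[out]/[in] = 10^(3.8900) = 7763.
[in] = 1.25 / 7763 = 0.000161 mM.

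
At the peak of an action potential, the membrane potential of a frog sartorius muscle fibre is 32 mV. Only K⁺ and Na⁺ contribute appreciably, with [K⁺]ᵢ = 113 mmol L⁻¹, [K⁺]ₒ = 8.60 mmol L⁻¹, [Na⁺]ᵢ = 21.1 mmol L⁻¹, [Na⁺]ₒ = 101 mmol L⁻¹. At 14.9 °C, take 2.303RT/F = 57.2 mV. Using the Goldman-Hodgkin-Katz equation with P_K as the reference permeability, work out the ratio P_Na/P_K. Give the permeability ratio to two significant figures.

Let α = P_Na/P_K. GHK: Vm = 57.2·log₁₀[(Kₒ + α·Naₒ)/(Kᵢ + α·Naᵢ)].
10^(Vm/57.2) = 10^(32.0/57.2) = 3.6261
So 3.6261·(Kᵢ + α·Naᵢ) = Kₒ + α·Naₒ → α = (3.6261·113.0 − 8.6) / (101.0 − 3.6261·21.1)
α = (409.8 − 8.6) / (101.0 − 76.51) = 401.2/24.49 = 16.38

16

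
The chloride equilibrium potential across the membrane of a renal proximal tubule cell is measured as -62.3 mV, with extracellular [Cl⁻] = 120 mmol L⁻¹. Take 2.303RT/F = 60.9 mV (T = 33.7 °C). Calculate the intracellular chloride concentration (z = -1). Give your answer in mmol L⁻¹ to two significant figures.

11 mmol L⁻¹

Nernst: E = (60.9/-1) · log₁₀([out]/[in]), so log₁₀([out]/[in]) = -62.3 × -1 / 60.9 = 1.0230.
[out]/[in] = 10^(1.0230) = 10.54.
[in] = 120 / 10.54 = 11.38 mmol L⁻¹.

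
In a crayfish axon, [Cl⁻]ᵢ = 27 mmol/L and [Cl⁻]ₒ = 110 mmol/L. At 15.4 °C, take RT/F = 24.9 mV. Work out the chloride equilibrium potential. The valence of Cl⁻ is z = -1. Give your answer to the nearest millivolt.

E = (24.9/z) · ln([Cl⁻]_out/[Cl⁻]_in) with z = -1.
For an anion, dividing by z = -1 reverses the sign.
= (24.9/-1) · ln(110/27) = -24.90 · ln(4.074)
= -24.90 · (1.4046) = -34.98 mV

-35 mV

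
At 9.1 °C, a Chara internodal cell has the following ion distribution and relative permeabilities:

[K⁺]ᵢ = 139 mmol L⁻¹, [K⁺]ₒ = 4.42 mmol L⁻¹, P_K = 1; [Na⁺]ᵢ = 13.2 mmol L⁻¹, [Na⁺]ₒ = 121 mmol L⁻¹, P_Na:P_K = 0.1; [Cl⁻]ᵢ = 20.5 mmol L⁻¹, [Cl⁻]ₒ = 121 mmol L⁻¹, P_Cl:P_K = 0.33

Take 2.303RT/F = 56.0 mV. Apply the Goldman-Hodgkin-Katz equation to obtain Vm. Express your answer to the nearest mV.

-50 mV

Vm = 56.0 · log₁₀[(Σ P·[cation]ₒ + Σ P·[anion]ᵢ) / (Σ P·[cation]ᵢ + Σ P·[anion]ₒ)]
Numerator = 1×4.42 + 0.1×121 + 0.33×20.5 = 23.29
Denominator = 1×139 + 0.1×13.2 + 0.33×121 = 180.2
Vm = 56.0 · log₁₀(0.12918) = 56.0 × (-0.8888) = -49.77 mV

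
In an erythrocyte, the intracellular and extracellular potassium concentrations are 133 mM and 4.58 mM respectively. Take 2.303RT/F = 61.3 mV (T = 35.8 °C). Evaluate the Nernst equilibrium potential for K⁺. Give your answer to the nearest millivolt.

E = (61.3/z) · log₁₀([K⁺]_out/[K⁺]_in) with z = +1.
= (61.3/1) · log₁₀(4.58/133) = 61.30 · log₁₀(0.03444)
= 61.30 · (-1.4630) = -89.68 mV

-90 mV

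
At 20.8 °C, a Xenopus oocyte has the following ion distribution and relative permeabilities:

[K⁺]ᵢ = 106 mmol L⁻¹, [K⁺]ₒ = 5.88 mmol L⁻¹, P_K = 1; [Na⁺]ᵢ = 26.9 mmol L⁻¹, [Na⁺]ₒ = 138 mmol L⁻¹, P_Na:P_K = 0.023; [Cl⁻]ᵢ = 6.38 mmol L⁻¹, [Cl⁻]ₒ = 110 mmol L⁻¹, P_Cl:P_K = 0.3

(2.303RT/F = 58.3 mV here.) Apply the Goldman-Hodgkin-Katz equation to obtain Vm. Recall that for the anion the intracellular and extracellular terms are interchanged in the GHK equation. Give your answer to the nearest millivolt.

-64 mV

Vm = 58.3 · log₁₀[(Σ P·[cation]ₒ + Σ P·[anion]ᵢ) / (Σ P·[cation]ᵢ + Σ P·[anion]ₒ)]
Numerator = 1×5.88 + 0.023×138 + 0.3×6.38 = 10.97
Denominator = 1×106 + 0.023×26.9 + 0.3×110 = 139.6
Vm = 58.3 · log₁₀(0.078557) = 58.3 × (-1.1048) = -64.41 mV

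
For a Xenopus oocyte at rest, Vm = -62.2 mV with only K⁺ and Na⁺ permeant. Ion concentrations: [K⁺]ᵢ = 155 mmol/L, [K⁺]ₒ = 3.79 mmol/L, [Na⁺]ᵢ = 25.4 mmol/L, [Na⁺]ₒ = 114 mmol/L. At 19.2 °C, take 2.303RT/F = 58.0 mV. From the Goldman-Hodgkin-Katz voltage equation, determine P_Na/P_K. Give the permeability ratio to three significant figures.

0.0834

Let α = P_Na/P_K. GHK: Vm = 58.0·log₁₀[(Kₒ + α·Naₒ)/(Kᵢ + α·Naᵢ)].
10^(Vm/58.0) = 10^(-62.2/58.0) = 0.084642
So 0.084642·(Kᵢ + α·Naᵢ) = Kₒ + α·Naₒ → α = (0.084642·155.0 − 3.79) / (114.0 − 0.084642·25.4)
α = (13.12 − 3.79) / (114.0 − 2.15) = 9.33/111.9 = 0.08341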